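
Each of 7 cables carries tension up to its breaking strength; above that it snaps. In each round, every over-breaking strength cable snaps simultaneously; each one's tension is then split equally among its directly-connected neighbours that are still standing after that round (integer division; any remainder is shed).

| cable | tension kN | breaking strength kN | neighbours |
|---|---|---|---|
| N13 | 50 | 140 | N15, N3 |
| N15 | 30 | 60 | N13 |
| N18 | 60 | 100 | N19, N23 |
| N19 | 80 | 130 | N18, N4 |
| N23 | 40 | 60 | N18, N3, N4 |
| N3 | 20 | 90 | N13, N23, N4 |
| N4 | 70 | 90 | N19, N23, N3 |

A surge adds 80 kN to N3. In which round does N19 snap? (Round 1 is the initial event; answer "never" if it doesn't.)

3

Round 1 — N3 at 100 > 90. N3 snaps.
  N3 sheds 100 kN to N13, N23, N4: 33 each (1 lost).
    N13: 50+33 = 83 ≤ 140
    N23: 40+33 = 73 > 60
    N4: 70+33 = 103 > 90
Round 2 — N23, N4 snap.
  N23 sheds 73 kN to N18: 73 each.
    N18: 60+73 = 133 > 100
  N4 sheds 103 kN to N19: 103 each.
    N19: 80+103 = 183 > 130
Round 3 — N18, N19 snap.
  N18 sheds 133 kN: no online neighbours, lost.
  N19 sheds 183 kN: no online neighbours, lost.
No further breaks.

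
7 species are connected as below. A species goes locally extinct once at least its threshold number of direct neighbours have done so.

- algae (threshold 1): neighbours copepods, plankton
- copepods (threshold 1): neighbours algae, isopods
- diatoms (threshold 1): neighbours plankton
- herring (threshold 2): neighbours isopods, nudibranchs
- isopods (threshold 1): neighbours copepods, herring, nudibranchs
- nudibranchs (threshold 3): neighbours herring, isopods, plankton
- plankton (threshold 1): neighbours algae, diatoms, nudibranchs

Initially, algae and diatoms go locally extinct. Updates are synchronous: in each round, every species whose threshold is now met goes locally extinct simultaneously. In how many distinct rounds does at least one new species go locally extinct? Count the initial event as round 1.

3

Round 1 — algae, diatoms go locally extinct (initial).
Round 2 — checking thresholds:
  copepods: 1 of 2 neighbours ≥ 1, goes locally extinct.
  plankton: 2 of 3 neighbours ≥ 1, goes locally extinct.
Round 3 — checking thresholds:
  isopods: 1 of 3 neighbours ≥ 1, goes locally extinct.
  nudibranchs: 1 of 3 neighbours < 3, holds.
Round 4 — no new extinctions; cascade stops.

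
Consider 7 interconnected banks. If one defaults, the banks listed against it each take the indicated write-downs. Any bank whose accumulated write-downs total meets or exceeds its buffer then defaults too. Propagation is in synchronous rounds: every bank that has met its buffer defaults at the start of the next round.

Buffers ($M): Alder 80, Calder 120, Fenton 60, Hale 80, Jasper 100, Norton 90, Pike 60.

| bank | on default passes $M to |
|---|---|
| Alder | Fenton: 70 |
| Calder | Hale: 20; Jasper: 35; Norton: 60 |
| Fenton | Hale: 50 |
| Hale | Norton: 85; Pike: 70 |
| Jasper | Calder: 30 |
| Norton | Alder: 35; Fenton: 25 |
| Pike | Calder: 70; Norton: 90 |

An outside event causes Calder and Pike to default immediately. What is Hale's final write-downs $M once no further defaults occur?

Round 1 — Calder, Pike default (initial).
  Hale: +20 → 20 < 80
  Jasper: +35 → 35 < 100
  Norton: +60+90 → 150 ≥ 90
Round 2 — Norton defaults.
  Alder: +35 → 35 < 80
  Fenton: +25 → 25 < 60
No further defaults.

20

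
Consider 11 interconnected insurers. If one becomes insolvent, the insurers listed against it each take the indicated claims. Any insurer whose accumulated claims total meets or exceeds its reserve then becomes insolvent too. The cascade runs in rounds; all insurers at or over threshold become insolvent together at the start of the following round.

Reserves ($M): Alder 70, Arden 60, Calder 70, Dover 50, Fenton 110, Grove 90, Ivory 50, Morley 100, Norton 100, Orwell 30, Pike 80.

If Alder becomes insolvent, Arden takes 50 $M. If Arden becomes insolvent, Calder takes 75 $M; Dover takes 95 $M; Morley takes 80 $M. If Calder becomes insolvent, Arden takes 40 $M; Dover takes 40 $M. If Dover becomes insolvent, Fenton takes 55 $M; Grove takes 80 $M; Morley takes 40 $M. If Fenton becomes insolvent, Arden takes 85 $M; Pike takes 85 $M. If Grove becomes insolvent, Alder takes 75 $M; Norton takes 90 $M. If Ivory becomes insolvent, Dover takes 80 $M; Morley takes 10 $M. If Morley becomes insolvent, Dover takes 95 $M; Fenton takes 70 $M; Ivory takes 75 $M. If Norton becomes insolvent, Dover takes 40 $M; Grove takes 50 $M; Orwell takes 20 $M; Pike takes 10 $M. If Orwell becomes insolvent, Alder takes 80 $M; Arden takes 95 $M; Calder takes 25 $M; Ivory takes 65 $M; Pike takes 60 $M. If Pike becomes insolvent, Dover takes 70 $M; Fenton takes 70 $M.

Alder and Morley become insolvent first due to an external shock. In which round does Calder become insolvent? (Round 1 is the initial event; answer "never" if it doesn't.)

Round 1 — Alder, Morley become insolvent (initial).
  Arden: +50 → 50 < 60
  Dover: +95 → 95 ≥ 50
  Fenton: +70 → 70 < 110
  Ivory: +75 → 75 ≥ 50
Round 2 — Dover, Ivory become insolvent.
  Fenton: +55 → 125 ≥ 110
  Grove: +80 → 80 < 90
Round 3 — Fenton becomes insolvent.
  Arden: +85 → 135 ≥ 60
  Pike: +85 → 85 ≥ 80
Round 4 — Arden, Pike become insolvent.
  Calder: +75 → 75 ≥ 70
Round 5 — Calder becomes insolvent.
No further insolvencies.

5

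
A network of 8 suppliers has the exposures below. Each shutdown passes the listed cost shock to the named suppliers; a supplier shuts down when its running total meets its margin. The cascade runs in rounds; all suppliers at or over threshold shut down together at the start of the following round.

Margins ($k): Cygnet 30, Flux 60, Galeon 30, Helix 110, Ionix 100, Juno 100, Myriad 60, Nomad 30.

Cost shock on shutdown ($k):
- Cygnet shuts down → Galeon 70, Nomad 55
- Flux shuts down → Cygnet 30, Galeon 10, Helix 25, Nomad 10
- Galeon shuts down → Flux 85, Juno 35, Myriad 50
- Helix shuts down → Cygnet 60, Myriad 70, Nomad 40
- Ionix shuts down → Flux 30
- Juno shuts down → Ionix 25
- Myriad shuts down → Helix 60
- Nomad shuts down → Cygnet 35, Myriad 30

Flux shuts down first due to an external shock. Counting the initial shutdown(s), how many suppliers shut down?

Round 1 — Flux shuts down (initial).
  Cygnet: +30 → 30 ≥ 30
  Galeon: +10 → 10 < 30
  Helix: +25 → 25 < 110
  Nomad: +10 → 10 < 30
Round 2 — Cygnet shuts down.
  Galeon: +70 → 80 ≥ 30
  Nomad: +55 → 65 ≥ 30
Round 3 — Galeon, Nomad shut down.
  Juno: +35 → 35 < 100
  Myriad: +50+30 → 80 ≥ 60
Round 4 — Myriad shuts down.
  Helix: +60 → 85 < 110
No further shutdowns.

5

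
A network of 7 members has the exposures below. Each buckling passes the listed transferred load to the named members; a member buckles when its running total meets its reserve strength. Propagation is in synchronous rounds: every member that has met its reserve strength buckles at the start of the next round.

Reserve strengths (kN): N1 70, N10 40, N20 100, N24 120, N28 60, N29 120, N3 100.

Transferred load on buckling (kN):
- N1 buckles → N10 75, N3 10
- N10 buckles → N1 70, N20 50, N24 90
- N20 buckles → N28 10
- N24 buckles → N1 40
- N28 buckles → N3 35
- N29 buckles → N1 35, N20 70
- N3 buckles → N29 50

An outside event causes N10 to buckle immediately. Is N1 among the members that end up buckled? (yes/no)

Round 1 — N10 buckles (initial).
  N1: +70 → 70 ≥ 70
  N20: +50 → 50 < 100
  N24: +90 → 90 < 120
Round 2 — N1 buckles.
  N3: +10 → 10 < 100
No further bucklings.

yes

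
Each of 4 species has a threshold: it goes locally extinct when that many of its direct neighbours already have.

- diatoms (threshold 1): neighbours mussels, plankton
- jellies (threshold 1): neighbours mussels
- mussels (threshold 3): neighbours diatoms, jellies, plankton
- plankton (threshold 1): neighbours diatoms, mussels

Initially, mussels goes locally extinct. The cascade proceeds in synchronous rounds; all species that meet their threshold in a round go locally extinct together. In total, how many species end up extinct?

4

Round 1 — mussels goes locally extinct (initial).
Round 2 — checking thresholds:
  diatoms: 1 of 2 neighbours ≥ 1, goes locally extinct.
  jellies: 1 of 1 neighbours ≥ 1, goes locally extinct.
  plankton: 1 of 2 neighbours ≥ 1, goes locally extinct.
Round 3 — no new extinctions; cascade stops.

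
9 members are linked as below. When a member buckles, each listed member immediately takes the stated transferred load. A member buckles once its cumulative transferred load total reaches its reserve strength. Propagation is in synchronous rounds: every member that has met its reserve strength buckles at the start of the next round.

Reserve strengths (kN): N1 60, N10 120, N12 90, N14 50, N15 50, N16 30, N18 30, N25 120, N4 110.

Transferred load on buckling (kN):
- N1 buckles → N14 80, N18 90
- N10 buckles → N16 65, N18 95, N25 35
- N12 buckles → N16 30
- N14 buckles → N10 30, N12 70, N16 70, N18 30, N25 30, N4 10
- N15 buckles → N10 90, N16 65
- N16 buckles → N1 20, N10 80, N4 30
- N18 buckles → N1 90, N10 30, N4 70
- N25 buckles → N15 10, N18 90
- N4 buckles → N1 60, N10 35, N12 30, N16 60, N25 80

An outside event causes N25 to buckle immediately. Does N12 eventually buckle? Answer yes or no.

yes

Round 1 — N25 buckles (initial).
  N15: +10 → 10 < 50
  N18: +90 → 90 ≥ 30
Round 2 — N18 buckles.
  N1: +90 → 90 ≥ 60
  N10: +30 → 30 < 120
  N4: +70 → 70 < 110
Round 3 — N1 buckles.
  N14: +80 → 80 ≥ 50
Round 4 — N14 buckles.
  N10: +30 → 60 < 120
  N12: +70 → 70 < 90
  N16: +70 → 70 ≥ 30
  N4: +10 → 80 < 110
Round 5 — N16 buckles.
  N10: +80 → 140 ≥ 120
  N4: +30 → 110 ≥ 110
Round 6 — N10, N4 buckle.
  N12: +30 → 100 ≥ 90
Round 7 — N12 buckles.
No further bucklings.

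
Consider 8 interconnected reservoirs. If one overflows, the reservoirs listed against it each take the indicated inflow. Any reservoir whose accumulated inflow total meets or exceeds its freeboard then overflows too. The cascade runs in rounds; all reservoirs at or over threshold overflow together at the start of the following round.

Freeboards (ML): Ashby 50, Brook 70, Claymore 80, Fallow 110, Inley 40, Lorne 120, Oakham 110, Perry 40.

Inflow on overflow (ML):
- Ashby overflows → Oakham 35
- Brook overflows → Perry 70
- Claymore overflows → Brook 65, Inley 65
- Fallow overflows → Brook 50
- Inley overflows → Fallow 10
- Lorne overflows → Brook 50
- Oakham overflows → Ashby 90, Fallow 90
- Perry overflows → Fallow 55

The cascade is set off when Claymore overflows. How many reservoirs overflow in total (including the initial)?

Round 1 — Claymore overflows (initial).
  Brook: +65 → 65 < 70
  Inley: +65 → 65 ≥ 40
Round 2 — Inley overflows.
  Fallow: +10 → 10 < 110
No further overflows.

2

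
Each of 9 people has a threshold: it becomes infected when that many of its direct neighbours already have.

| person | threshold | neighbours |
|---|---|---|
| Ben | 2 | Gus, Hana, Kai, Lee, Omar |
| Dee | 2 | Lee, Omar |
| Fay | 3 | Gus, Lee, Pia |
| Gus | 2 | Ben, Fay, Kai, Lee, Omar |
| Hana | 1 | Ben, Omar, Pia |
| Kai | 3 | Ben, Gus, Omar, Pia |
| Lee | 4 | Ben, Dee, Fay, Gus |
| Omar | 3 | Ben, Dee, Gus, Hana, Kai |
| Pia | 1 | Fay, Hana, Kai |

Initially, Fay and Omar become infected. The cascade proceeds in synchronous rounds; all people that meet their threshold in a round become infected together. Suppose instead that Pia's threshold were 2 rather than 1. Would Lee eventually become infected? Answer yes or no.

With Pia's threshold at 2:
Round 1 — Fay, Omar become infected (initial).
Round 2 — checking thresholds:
  Ben: 1 of 5 neighbours < 2, holds.
  Dee: 1 of 2 neighbours < 2, holds.
  Gus: 2 of 5 neighbours ≥ 2, becomes infected.
  Hana: 1 of 3 neighbours ≥ 1, becomes infected.
  Kai: 1 of 4 neighbours < 3, holds.
  Lee: 1 of 4 neighbours < 4, holds.
  Pia: 1 of 3 neighbours < 2, holds.
Round 3 — checking thresholds:
  Ben: 3 of 5 neighbours ≥ 2, becomes infected.
  Dee: 1 of 2 neighbours < 2, holds.
  Kai: 2 of 4 neighbours < 3, holds.
  Lee: 2 of 4 neighbours < 4, holds.
  Pia: 2 of 3 neighbours ≥ 2, becomes infected.
Round 4 — checking thresholds:
  Dee: 1 of 2 neighbours < 2, holds.
  Kai: 4 of 4 neighbours ≥ 3, becomes infected.
  Lee: 3 of 4 neighbours < 4, holds.
Round 5 — no new infections; cascade stops.

no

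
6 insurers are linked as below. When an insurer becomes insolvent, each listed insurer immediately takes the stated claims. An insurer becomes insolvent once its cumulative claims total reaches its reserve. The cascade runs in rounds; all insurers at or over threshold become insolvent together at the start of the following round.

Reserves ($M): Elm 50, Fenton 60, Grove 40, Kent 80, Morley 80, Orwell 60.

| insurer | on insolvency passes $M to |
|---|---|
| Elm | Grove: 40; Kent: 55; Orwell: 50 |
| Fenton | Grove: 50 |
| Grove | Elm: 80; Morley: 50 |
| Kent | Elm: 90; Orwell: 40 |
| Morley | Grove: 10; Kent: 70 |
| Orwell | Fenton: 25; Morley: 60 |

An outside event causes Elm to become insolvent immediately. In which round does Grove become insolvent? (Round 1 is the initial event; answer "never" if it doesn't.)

2

Round 1 — Elm becomes insolvent (initial).
  Grove: +40 → 40 ≥ 40
  Kent: +55 → 55 < 80
  Orwell: +50 → 50 < 60
Round 2 — Grove becomes insolvent.
  Morley: +50 → 50 < 80
No further insolvencies.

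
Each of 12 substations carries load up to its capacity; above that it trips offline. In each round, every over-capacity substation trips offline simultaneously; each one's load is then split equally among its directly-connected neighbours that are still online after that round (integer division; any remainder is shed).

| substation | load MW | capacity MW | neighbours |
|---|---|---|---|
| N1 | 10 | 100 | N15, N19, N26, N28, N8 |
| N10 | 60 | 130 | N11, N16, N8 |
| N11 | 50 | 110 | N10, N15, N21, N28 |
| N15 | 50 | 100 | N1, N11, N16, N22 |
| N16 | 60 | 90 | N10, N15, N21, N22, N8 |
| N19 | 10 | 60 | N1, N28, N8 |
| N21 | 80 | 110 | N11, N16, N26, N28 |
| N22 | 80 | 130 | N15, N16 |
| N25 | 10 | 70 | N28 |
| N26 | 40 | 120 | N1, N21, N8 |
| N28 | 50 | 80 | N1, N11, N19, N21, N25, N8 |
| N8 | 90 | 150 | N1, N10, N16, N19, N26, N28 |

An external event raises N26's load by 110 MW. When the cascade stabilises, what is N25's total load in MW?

28

Round 1 — N26 at 150 > 120. N26 trips offline.
  N26 sheds 150 MW to N1, N21, N8: 50 each.
    N1: 10+50 = 60 ≤ 100
    N21: 80+50 = 130 > 110
    N8: 90+50 = 140 ≤ 150
Round 2 — N21 trips offline.
  N21 sheds 130 MW to N11, N16, N28: 43 each (1 lost).
    N11: 50+43 = 93 ≤ 110
    N16: 60+43 = 103 > 90
    N28: 50+43 = 93 > 80
Round 3 — N16, N28 trip offline.
  N16 sheds 103 MW to N10, N15, N22, N8: 25 each (3 lost).
    N10: 60+25 = 85 ≤ 130
    N15: 50+25 = 75 ≤ 100
    N22: 80+25 = 105 ≤ 130
    N8: 140+25 = 165 > 150
  N28 sheds 93 MW to N1, N11, N19, N25, N8: 18 each (3 lost).
    N1: 60+18 = 78 ≤ 100
    N11: 93+18 = 111 > 110
    N19: 10+18 = 28 ≤ 60
    N25: 10+18 = 28 ≤ 70
    N8: 165+18 = 183 > 150
Round 4 — N11, N8 trip offline.
  N11 sheds 111 MW to N10, N15: 55 each (1 lost).
    N10: 85+55 = 140 > 130
    N15: 75+55 = 130 > 100
  N8 sheds 183 MW to N1, N10, N19: 61 each.
    N1: 78+61 = 139 > 100
    N10: 140+61 = 201 > 130
    N19: 28+61 = 89 > 60
Round 5 — N1, N10, N15, N19 trip offline.
  N1 sheds 139 MW: no online neighbours, lost.
  N10 sheds 201 MW: no online neighbours, lost.
  N15 sheds 130 MW to N22: 130 each.
    N22: 105+130 = 235 > 130
  N19 sheds 89 MW: no online neighbours, lost.
Round 6 — N22 trips offline.
  N22 sheds 235 MW: no online neighbours, lost.
No further trips.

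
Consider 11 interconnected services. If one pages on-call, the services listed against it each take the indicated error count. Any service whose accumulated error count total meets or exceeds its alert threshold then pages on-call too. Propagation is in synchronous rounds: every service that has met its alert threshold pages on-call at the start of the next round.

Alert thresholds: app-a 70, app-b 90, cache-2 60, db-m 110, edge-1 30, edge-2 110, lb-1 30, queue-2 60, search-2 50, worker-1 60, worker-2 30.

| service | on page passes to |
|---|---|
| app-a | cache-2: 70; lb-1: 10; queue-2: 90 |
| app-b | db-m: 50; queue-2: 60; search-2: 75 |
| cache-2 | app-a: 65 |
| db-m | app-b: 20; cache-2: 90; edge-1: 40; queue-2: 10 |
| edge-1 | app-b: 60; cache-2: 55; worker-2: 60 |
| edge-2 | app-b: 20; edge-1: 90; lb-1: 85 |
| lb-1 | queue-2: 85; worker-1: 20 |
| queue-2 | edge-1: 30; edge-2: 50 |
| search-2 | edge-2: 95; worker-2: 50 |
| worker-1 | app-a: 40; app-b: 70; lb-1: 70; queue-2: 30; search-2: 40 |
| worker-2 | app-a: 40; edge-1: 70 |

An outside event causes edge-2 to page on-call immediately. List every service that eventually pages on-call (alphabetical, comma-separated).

edge-1, edge-2, lb-1, queue-2, worker-2

Round 1 — edge-2 pages on-call (initial).
  app-b: +20 → 20 < 90
  edge-1: +90 → 90 ≥ 30
  lb-1: +85 → 85 ≥ 30
Round 2 — edge-1, lb-1 page on-call.
  app-b: +60 → 80 < 90
  cache-2: +55 → 55 < 60
  queue-2: +85 → 85 ≥ 60
  worker-1: +20 → 20 < 60
  worker-2: +60 → 60 ≥ 30
Round 3 — queue-2, worker-2 page on-call.
  app-a: +40 → 40 < 70
No further pages.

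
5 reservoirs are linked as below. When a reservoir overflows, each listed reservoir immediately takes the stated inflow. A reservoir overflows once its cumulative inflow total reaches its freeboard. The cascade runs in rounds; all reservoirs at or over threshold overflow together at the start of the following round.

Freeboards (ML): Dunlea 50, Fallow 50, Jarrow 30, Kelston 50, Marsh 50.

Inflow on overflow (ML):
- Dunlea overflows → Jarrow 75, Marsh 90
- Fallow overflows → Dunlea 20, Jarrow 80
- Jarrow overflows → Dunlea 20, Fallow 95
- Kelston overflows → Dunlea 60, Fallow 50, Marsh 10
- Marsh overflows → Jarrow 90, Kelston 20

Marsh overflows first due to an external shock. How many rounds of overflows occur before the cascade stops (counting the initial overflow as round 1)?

3

Round 1 — Marsh overflows (initial).
  Jarrow: +90 → 90 ≥ 30
  Kelston: +20 → 20 < 50
Round 2 — Jarrow overflows.
  Dunlea: +20 → 20 < 50
  Fallow: +95 → 95 ≥ 50
Round 3 — Fallow overflows.
  Dunlea: +20 → 40 < 50
No further overflows.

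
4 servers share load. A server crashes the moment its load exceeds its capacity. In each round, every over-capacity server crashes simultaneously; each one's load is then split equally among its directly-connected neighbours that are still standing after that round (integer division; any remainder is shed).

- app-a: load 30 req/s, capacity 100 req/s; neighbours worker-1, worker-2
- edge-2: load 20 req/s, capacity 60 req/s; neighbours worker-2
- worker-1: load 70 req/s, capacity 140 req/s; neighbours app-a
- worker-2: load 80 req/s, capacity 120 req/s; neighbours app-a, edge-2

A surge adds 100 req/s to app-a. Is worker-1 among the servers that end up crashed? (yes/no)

no

Round 1 — app-a at 130 > 100. app-a crashes.
  app-a sheds 130 req/s to worker-1, worker-2: 65 each.
    worker-1: 70+65 = 135 ≤ 140
    worker-2: 80+65 = 145 > 120
Round 2 — worker-2 crashes.
  worker-2 sheds 145 req/s to edge-2: 145 each.
    edge-2: 20+145 = 165 > 60
Round 3 — edge-2 crashes.
  edge-2 sheds 165 req/s: no online neighbours, lost.
No further crashes.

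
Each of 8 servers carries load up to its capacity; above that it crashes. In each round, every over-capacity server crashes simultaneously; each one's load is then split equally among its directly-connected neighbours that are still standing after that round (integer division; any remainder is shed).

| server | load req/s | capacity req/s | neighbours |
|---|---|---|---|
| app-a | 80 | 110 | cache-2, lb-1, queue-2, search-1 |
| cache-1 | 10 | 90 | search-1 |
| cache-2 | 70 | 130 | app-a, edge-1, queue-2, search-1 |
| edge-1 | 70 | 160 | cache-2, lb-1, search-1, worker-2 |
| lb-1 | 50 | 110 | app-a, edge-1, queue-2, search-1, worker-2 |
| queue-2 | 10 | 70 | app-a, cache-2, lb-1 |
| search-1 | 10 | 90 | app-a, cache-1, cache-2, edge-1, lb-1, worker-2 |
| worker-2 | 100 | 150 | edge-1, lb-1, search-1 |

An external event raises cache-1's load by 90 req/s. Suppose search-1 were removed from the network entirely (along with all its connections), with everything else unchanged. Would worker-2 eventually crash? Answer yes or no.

no

With search-1 removed:
Round 1 — cache-1 at 100 > 90. cache-1 crashes.
  cache-1 sheds 100 req/s: no online neighbours, lost.
No further crashes.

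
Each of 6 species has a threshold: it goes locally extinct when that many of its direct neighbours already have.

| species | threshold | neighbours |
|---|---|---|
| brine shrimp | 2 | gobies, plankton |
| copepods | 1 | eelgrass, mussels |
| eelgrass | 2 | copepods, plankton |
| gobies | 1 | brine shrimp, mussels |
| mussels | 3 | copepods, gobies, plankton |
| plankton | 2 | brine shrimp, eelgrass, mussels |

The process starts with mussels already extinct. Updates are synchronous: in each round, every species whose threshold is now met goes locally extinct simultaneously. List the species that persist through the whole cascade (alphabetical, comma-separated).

brine shrimp, eelgrass, plankton

Round 1 — mussels goes locally extinct (initial).
Round 2 — checking thresholds:
  copepods: 1 of 2 neighbours ≥ 1, goes locally extinct.
  gobies: 1 of 2 neighbours ≥ 1, goes locally extinct.
  plankton: 1 of 3 neighbours < 2, not yet.
Round 3 — no new extinctions; cascade stops.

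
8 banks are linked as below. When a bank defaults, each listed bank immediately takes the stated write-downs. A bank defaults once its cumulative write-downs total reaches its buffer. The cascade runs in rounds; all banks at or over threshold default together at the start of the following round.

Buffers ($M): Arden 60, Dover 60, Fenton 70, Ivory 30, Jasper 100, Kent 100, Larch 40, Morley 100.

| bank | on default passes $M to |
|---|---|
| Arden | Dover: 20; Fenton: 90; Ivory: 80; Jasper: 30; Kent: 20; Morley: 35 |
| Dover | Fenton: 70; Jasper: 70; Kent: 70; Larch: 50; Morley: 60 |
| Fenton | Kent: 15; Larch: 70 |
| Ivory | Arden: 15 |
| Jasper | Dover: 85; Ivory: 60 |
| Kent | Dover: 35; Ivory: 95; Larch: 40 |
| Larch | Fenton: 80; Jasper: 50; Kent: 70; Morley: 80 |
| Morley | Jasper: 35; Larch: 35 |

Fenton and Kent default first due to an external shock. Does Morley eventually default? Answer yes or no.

no

Round 1 — Fenton, Kent default (initial).
  Dover: +35 → 35 < 60
  Ivory: +95 → 95 ≥ 30
  Larch: +70+40 → 110 ≥ 40
Round 2 — Ivory, Larch default.
  Arden: +15 → 15 < 60
  Jasper: +50 → 50 < 100
  Morley: +80 → 80 < 100
No further defaults.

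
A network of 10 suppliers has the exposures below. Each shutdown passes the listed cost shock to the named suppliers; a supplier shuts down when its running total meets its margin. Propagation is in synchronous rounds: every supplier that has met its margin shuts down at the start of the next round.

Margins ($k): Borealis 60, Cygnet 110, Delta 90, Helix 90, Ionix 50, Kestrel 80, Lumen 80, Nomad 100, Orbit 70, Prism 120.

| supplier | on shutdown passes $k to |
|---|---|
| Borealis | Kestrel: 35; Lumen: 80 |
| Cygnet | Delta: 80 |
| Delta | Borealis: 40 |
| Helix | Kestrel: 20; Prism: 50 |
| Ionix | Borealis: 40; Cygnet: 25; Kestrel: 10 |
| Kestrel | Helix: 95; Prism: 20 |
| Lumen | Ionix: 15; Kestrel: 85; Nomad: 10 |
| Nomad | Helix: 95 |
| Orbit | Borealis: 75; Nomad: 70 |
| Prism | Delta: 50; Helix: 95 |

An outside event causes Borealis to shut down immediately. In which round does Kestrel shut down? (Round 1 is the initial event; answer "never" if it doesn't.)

3

Round 1 — Borealis shuts down (initial).
  Kestrel: +35 → 35 < 80
  Lumen: +80 → 80 ≥ 80
Round 2 — Lumen shuts down.
  Ionix: +15 → 15 < 50
  Kestrel: +85 → 120 ≥ 80
  Nomad: +10 → 10 < 100
Round 3 — Kestrel shuts down.
  Helix: +95 → 95 ≥ 90
  Prism: +20 → 20 < 120
Round 4 — Helix shuts down.
  Prism: +50 → 70 < 120
No further shutdowns.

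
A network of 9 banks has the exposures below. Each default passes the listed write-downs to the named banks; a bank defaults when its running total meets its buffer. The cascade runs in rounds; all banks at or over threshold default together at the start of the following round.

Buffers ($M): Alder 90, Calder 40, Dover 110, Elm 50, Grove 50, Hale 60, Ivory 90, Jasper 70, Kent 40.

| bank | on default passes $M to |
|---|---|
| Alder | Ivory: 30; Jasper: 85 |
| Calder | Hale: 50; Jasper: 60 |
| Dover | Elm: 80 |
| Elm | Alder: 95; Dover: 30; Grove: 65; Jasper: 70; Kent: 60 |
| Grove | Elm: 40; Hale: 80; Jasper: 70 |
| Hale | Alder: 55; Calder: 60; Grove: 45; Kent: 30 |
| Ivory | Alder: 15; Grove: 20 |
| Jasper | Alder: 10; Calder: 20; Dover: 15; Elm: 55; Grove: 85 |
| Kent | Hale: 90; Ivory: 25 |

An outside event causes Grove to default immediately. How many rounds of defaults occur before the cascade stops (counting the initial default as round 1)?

4

Round 1 — Grove defaults (initial).
  Elm: +40 → 40 < 50
  Hale: +80 → 80 ≥ 60
  Jasper: +70 → 70 ≥ 70
Round 2 — Hale, Jasper default.
  Alder: +55+10 → 65 < 90
  Calder: +60+20 → 80 ≥ 40
  Dover: +15 → 15 < 110
  Elm: +55 → 95 ≥ 50
  Kent: +30 → 30 < 40
Round 3 — Calder, Elm default.
  Alder: +95 → 160 ≥ 90
  Dover: +30 → 45 < 110
  Kent: +60 → 90 ≥ 40
Round 4 — Alder, Kent default.
  Ivory: +30+25 → 55 < 90
No further defaults.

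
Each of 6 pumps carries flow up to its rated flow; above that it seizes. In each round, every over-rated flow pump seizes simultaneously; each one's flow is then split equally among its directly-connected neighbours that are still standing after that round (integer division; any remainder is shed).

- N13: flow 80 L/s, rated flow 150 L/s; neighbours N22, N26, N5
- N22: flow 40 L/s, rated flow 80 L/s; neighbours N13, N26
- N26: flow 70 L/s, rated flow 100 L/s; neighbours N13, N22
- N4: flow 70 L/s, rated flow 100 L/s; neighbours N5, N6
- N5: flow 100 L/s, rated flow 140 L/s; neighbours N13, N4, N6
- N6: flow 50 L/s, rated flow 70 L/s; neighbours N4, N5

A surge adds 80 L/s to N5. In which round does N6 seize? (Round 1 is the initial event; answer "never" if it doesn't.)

Round 1 — N5 at 180 > 140. N5 seizes.
  N5 sheds 180 L/s to N13, N4, N6: 60 each.
    N13: 80+60 = 140 ≤ 150
    N4: 70+60 = 130 > 100
    N6: 50+60 = 110 > 70
Round 2 — N4, N6 seize.
  N4 sheds 130 L/s: no online neighbours, lost.
  N6 sheds 110 L/s: no online neighbours, lost.
No further seizures.

2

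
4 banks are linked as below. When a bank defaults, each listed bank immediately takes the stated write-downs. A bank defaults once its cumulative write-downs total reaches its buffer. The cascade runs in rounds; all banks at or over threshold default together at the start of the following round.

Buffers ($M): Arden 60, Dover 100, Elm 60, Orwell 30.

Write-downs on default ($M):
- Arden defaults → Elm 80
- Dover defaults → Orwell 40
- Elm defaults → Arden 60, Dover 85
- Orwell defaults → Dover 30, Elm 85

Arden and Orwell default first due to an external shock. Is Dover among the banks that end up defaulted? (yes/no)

Round 1 — Arden, Orwell default (initial).
  Dover: +30 → 30 < 100
  Elm: +80+85 → 165 ≥ 60
Round 2 — Elm defaults.
  Dover: +85 → 115 ≥ 100
Round 3 — Dover defaults.
No further defaults.

yes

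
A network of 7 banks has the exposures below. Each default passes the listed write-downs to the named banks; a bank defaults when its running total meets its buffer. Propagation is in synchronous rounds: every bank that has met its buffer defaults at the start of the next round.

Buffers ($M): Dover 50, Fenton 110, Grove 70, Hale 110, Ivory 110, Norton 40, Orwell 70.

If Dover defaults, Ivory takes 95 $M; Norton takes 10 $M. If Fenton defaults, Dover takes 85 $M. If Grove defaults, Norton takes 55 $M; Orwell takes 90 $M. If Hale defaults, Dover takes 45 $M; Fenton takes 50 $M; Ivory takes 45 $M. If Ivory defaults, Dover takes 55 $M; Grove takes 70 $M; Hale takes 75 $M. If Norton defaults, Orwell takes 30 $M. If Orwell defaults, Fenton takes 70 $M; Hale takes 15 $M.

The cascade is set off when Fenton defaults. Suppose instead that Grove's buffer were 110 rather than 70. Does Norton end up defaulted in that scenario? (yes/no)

no

With Grove's buffer at 110:
Round 1 — Fenton defaults (initial).
  Dover: +85 → 85 ≥ 50
Round 2 — Dover defaults.
  Ivory: +95 → 95 < 110
  Norton: +10 → 10 < 40
No further defaults.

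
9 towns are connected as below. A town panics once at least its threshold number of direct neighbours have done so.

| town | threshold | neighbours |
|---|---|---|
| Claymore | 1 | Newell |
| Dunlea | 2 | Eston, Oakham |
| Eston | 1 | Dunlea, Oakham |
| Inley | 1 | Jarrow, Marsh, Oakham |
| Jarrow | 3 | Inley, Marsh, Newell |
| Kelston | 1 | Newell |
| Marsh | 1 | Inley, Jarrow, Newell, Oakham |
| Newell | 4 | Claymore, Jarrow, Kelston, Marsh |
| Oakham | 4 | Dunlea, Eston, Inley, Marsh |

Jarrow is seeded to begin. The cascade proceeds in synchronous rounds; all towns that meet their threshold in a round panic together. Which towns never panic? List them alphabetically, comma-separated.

Round 1 — Jarrow panics (initial).
Round 2 — checking thresholds:
  Inley: 1 of 3 neighbours ≥ 1, panics.
  Marsh: 1 of 4 neighbours ≥ 1, panics.
  Newell: 1 of 4 neighbours < 4, not yet.
Round 3 — no new panics; cascade stops.

Claymore, Dunlea, Eston, Kelston, Newell, Oakham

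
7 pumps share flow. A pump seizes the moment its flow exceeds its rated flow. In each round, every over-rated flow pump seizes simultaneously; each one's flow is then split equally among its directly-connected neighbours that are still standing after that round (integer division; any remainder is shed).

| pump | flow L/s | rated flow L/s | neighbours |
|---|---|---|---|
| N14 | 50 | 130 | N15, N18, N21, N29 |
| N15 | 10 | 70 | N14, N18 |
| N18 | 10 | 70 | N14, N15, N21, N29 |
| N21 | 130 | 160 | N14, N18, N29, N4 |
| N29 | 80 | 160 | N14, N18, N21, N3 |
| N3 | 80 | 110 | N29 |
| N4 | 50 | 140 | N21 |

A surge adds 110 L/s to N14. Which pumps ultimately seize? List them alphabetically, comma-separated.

Round 1 — N14 at 160 > 130. N14 seizes.
  N14 sheds 160 L/s to N15, N18, N21, N29: 40 each.
    N15: 10+40 = 50 ≤ 70
    N18: 10+40 = 50 ≤ 70
    N21: 130+40 = 170 > 160
    N29: 80+40 = 120 ≤ 160
Round 2 — N21 seizes.
  N21 sheds 170 L/s to N18, N29, N4: 56 each (2 lost).
    N18: 50+56 = 106 > 70
    N29: 120+56 = 176 > 160
    N4: 50+56 = 106 ≤ 140
Round 3 — N18, N29 seize.
  N18 sheds 106 L/s to N15: 106 each.
    N15: 50+106 = 156 > 70
  N29 sheds 176 L/s to N3: 176 each.
    N3: 80+176 = 256 > 110
Round 4 — N15, N3 seize.
  N15 sheds 156 L/s: no online neighbours, lost.
  N3 sheds 256 L/s: no online neighbours, lost.
No further seizures.

N14, N15, N18, N21, N29, N3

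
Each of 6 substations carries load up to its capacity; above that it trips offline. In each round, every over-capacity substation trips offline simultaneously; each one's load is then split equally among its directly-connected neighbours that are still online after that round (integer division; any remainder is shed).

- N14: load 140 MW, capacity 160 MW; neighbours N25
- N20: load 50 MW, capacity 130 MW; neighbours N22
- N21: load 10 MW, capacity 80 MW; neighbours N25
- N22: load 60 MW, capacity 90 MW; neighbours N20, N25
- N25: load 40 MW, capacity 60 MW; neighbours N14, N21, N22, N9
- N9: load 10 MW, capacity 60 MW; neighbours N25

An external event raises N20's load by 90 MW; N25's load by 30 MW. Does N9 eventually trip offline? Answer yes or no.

Round 1 — N20 at 140 > 130; N25 at 70 > 60. N20, N25 trip offline.
  N20 sheds 140 MW to N22: 140 each.
    N22: 60+140 = 200 > 90
  N25 sheds 70 MW to N14, N21, N22, N9: 17 each (2 lost).
    N14: 140+17 = 157 ≤ 160
    N21: 10+17 = 27 ≤ 80
    N22: 200+17 = 217 > 90
    N9: 10+17 = 27 ≤ 60
Round 2 — N22 trips offline.
  N22 sheds 217 MW: no online neighbours, lost.
No further trips.

no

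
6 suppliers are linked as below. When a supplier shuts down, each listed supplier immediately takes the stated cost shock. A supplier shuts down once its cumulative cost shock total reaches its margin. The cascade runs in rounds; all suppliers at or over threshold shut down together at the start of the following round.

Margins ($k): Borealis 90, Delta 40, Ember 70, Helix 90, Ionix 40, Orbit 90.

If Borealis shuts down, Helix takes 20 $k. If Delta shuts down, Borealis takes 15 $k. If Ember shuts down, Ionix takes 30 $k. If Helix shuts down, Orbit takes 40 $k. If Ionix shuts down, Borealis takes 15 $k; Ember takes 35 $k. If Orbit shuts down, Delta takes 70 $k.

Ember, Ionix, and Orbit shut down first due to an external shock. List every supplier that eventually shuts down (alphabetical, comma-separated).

Delta, Ember, Ionix, Orbit

Round 1 — Ember, Ionix, Orbit shut down (initial).
  Borealis: +15 → 15 < 90
  Delta: +70 → 70 ≥ 40
Round 2 — Delta shuts down.
  Borealis: +15 → 30 < 90
No further shutdowns.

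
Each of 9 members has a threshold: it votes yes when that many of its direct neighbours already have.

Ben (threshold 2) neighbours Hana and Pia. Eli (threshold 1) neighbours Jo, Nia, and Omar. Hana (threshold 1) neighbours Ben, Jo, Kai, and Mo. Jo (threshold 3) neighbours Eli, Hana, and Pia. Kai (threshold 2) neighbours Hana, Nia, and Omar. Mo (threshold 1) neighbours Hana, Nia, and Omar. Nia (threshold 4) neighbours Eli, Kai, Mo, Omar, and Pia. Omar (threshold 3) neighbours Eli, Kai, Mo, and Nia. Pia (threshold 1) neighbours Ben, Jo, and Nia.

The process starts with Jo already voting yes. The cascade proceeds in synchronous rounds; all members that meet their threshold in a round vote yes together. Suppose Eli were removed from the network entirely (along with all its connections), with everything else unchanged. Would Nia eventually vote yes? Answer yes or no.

no

With Eli removed:
Round 1 — Jo votes yes (initial).
Round 2 — checking thresholds:
  Hana: 1 of 4 neighbours ≥ 1, votes yes.
  Pia: 1 of 3 neighbours ≥ 1, votes yes.
Round 3 — checking thresholds:
  Ben: 2 of 2 neighbours ≥ 2, votes yes.
  Kai: 1 of 3 neighbours < 2, not yet.
  Mo: 1 of 3 neighbours ≥ 1, votes yes.
  Nia: 1 of 4 neighbours < 4, not yet.
Round 4 — no new yes votes; cascade stops.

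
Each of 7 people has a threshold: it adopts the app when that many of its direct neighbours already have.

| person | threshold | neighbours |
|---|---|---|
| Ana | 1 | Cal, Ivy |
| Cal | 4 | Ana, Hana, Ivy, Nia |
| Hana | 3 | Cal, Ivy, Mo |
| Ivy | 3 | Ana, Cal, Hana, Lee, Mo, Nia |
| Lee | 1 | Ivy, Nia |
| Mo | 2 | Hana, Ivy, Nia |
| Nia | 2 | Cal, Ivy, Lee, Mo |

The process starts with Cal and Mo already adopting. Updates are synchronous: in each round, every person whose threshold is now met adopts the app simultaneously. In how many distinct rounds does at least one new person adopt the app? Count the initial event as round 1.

4

Round 1 — Cal, Mo adopt the app (initial).
Round 2 — checking thresholds:
  Ana: 1 of 2 neighbours ≥ 1, adopts the app.
  Hana: 2 of 3 neighbours < 3, not yet.
  Ivy: 2 of 6 neighbours < 3, not yet.
  Nia: 2 of 4 neighbours ≥ 2, adopts the app.
Round 3 — checking thresholds:
  Hana: 2 of 3 neighbours < 3, not yet.
  Ivy: 4 of 6 neighbours ≥ 3, adopts the app.
  Lee: 1 of 2 neighbours ≥ 1, adopts the app.
Round 4 — checking thresholds:
  Hana: 3 of 3 neighbours ≥ 3, adopts the app.
Round 5 — no new adoptions; cascade stops.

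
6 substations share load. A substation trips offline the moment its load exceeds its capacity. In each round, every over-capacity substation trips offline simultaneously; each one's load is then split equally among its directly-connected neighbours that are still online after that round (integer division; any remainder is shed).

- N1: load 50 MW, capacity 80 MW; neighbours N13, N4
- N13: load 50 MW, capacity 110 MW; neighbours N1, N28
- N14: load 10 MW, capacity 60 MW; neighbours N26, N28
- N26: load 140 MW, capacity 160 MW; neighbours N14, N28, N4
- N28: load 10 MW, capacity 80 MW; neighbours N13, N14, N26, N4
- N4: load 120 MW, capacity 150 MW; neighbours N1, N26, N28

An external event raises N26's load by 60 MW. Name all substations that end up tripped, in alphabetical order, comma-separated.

Round 1 — N26 at 200 > 160. N26 trips offline.
  N26 sheds 200 MW to N14, N28, N4: 66 each (2 lost).
    N14: 10+66 = 76 > 60
    N28: 10+66 = 76 ≤ 80
    N4: 120+66 = 186 > 150
Round 2 — N14, N4 trip offline.
  N14 sheds 76 MW to N28: 76 each.
    N28: 76+76 = 152 > 80
  N4 sheds 186 MW to N1, N28: 93 each.
    N1: 50+93 = 143 > 80
    N28: 152+93 = 245 > 80
Round 3 — N1, N28 trip offline.
  N1 sheds 143 MW to N13: 143 each.
    N13: 50+143 = 193 > 110
  N28 sheds 245 MW to N13: 245 each.
    N13: 193+245 = 438 > 110
Round 4 — N13 trips offline.
  N13 sheds 438 MW: no online neighbours, lost.
No further trips.

N1, N13, N14, N26, N28, N4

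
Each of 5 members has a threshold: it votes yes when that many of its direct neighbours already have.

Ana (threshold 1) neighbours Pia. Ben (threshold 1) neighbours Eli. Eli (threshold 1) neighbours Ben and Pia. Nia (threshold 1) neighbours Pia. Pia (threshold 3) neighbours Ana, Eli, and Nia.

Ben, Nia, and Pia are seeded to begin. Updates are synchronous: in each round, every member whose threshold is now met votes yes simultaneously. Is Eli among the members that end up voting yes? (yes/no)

Round 1 — Ben, Nia, Pia vote yes (initial).
Round 2 — checking thresholds:
  Ana: 1 of 1 neighbours ≥ 1, votes yes.
  Eli: 2 of 2 neighbours ≥ 1, votes yes.
Round 3 — no new yes votes; cascade stops.

yes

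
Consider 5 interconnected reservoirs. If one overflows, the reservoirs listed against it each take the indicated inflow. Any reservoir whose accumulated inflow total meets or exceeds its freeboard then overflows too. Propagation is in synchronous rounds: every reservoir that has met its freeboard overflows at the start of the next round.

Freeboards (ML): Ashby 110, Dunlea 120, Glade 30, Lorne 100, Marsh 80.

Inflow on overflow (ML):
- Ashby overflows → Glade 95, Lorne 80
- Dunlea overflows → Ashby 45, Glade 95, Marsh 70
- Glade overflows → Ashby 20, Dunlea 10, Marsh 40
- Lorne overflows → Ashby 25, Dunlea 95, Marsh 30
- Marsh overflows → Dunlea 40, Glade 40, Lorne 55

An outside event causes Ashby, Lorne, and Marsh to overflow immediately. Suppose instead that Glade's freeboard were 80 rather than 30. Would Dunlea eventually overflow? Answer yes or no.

yes

With Glade's freeboard at 80:
Round 1 — Ashby, Lorne, Marsh overflow (initial).
  Dunlea: +95+40 → 135 ≥ 120
  Glade: +95+40 → 135 ≥ 80
Round 2 — Dunlea, Glade overflow.
No further overflows.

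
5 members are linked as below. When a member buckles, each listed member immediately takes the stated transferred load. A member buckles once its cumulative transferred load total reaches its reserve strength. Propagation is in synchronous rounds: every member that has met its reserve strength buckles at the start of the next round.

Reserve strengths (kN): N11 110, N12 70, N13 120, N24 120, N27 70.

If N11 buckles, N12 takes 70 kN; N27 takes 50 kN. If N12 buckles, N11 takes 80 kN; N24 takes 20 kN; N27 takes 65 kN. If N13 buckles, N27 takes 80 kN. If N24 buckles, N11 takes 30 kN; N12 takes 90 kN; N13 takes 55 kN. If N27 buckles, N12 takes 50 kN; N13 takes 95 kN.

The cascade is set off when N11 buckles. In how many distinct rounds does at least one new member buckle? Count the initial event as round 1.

Round 1 — N11 buckles (initial).
  N12: +70 → 70 ≥ 70
  N27: +50 → 50 < 70
Round 2 — N12 buckles.
  N24: +20 → 20 < 120
  N27: +65 → 115 ≥ 70
Round 3 — N27 buckles.
  N13: +95 → 95 < 120
No further bucklings.

3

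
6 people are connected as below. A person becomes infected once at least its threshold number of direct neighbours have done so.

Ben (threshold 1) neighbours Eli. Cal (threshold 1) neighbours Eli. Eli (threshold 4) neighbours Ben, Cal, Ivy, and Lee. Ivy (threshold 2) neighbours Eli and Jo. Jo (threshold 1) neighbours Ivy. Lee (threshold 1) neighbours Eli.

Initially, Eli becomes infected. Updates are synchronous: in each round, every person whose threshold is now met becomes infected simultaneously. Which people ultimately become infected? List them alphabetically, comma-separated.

Round 1 — Eli becomes infected (initial).
Round 2 — checking thresholds:
  Ben: 1 of 1 neighbours ≥ 1, becomes infected.
  Cal: 1 of 1 neighbours ≥ 1, becomes infected.
  Ivy: 1 of 2 neighbours < 2, below threshold.
  Lee: 1 of 1 neighbours ≥ 1, becomes infected.
Round 3 — no new infections; cascade stops.

Ben, Cal, Eli, Lee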